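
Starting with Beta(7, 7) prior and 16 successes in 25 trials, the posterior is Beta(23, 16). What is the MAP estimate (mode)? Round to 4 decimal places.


The mode of Beta(a, b) when a > 1 and b > 1 is (a-1)/(a+b-2)
= (23 - 1) / (23 + 16 - 2)
= 22 / 37
= 0.5946

0.5946


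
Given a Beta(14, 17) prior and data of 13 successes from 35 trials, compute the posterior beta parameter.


Number of failures = 35 - 13 = 22
Posterior beta = 17 + 22 = 39

39


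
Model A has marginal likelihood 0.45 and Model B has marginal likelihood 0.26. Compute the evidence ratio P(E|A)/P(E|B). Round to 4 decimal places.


Evidence ratio = P(E|A) / P(E|B)
= 0.45 / 0.26
= 1.7308

1.7308


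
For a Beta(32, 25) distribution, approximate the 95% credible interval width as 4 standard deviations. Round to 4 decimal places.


Variance of Beta(a,b) = ab / ((a+b)^2 * (a+b+1))
= 32*25 / ((57)^2 * 58)
= 0.0042
SD = sqrt(0.0042) = 0.0652
Width = 4 * SD = 0.2606

0.2606


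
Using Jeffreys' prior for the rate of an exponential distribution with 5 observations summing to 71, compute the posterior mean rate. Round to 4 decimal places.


Jeffreys' prior leads to posterior Gamma(5, 71).
Mean = 5/71 = 0.0704

0.0704


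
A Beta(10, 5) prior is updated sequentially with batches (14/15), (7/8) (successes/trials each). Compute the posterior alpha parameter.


Sequential conjugate updating is equivalent to a single batch update.
Total successes across all batches = 21
alpha_posterior = alpha_prior + total_successes = 10 + 21
= 31

31


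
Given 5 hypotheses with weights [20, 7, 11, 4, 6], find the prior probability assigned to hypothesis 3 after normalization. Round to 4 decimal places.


To normalize, divide each weight by the sum of all weights.
Sum = 48
Prior(H3) = 11/48 = 0.2292

0.2292


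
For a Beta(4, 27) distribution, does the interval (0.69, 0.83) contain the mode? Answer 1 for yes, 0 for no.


Mode of Beta(a,b) = (a-1)/(a+b-2)
= (4-1)/(4+27-2) = 0.1034
Check: 0.69 <= 0.1034 <= 0.83?
Result: 0

0


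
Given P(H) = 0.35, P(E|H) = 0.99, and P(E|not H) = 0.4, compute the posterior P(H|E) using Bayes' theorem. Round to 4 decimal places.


By Bayes' theorem: P(H|E) = P(E|H)*P(H) / P(E)
P(E) = P(E|H)*P(H) + P(E|not H)*P(not H)
P(E) = 0.99*0.35 + 0.4*0.65 = 0.6065
P(H|E) = 0.99*0.35 / 0.6065 = 0.5713

0.5713


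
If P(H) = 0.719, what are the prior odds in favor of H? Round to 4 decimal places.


Prior odds = P(H) / (1 - P(H))
= 0.719 / 0.281
= 2.5587

2.5587


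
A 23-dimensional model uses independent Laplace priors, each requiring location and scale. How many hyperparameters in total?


Per parameter: 2 (location and scale).
Total = 23 * 2 = 46

46


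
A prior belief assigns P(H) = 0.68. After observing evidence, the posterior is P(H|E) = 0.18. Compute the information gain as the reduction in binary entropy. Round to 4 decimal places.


H(prior) = -0.68*log2(0.68) - 0.32*log2(0.32)
= 0.9044
H(post) = -0.18*log2(0.18) - 0.82*log2(0.82)
= 0.6801
IG = 0.9044 - 0.6801 = 0.2243

0.2243


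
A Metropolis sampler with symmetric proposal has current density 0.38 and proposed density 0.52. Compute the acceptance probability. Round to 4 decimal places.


For symmetric proposals, acceptance = min(1, pi(x*)/pi(x))
= min(1, 0.52/0.38)
= min(1, 1.3684) = 1.0

1.0


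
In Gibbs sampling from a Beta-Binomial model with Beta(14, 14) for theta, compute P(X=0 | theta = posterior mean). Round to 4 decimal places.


Posterior mean = alpha/(alpha+beta) = 14/28 = 0.5
P(X=0|theta=mean) = 1 - theta = 0.5

0.5


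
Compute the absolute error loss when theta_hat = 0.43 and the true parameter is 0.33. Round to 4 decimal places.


L = |theta_hat - theta_true|
= |0.43 - 0.33| = 0.1

0.1


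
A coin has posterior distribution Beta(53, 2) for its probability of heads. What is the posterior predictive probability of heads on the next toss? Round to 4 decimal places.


Posterior predictive = E[theta] = alpha/(alpha+beta)
= 53/55
= 0.9636

0.9636


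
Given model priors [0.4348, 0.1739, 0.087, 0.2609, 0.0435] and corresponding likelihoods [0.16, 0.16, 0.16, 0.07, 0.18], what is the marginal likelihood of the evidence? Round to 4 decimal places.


P(E) = sum_i P(M_i) P(E|M_i)
= 0.0696 + 0.0278 + 0.0139 + 0.0183 + 0.0078
= 0.1374

0.1374


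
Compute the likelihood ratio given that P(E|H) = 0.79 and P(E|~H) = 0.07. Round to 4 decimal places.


LR = P(E|H) / P(E|~H)
= 0.79 / 0.07 = 11.2857

11.2857


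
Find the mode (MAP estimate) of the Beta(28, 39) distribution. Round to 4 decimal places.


For Beta(a,b) with a,b > 1:
Mode = (a-1)/(a+b-2) = (28-1)/(67-2)
= 27/65 = 0.4154

0.4154


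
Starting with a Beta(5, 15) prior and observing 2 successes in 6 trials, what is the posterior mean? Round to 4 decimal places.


Posterior parameters: alpha = 5 + 2 = 7
beta = 15 + 4 = 19
Posterior mean = alpha / (alpha + beta) = 7 / 26
= 0.2692

0.2692


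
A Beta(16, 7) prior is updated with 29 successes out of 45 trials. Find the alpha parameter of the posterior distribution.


In the Beta-Binomial conjugate update:
alpha_post = alpha_prior + successes
= 16 + 29
= 45

45


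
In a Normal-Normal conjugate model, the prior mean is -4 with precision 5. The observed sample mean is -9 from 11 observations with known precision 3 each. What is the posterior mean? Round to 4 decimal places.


Posterior precision = tau0 + n*tau = 5 + 11*3 = 38
Posterior mean = (tau0*mu0 + n*tau*xbar) / posterior_precision
= (5*-4 + 11*3*-9) / 38
= -317 / 38 = -8.3421

-8.3421


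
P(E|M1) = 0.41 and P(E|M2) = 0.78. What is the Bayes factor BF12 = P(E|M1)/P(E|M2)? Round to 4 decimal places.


Bayes factor BF12 = P(E|M1) / P(E|M2)
= 0.41 / 0.78
= 0.5256

0.5256


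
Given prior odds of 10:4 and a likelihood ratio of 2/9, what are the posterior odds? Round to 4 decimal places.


Posterior odds = prior odds * LR
Prior odds = 10/4 = 2.5
LR = 2/9 = 0.2222
Posterior odds = 2.5 * 0.2222 = 0.5556

0.5556


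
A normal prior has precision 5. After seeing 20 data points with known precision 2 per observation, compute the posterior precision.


In the conjugate normal model, precisions add:
tau_posterior = tau_prior + n * tau_data
= 5 + 20*2 = 45

45


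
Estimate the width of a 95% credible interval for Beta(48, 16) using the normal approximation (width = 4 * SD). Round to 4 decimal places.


For Beta(a,b): Var = ab/((a+b)^2(a+b+1))
Var = 0.0029, SD = 0.0537
Approximate 95% CI width = 4 * 0.0537 = 0.2148

0.2148


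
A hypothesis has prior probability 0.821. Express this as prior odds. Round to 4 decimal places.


Odds = P(H) / P(not H) = 0.821 / 0.179
= 4.5866

4.5866


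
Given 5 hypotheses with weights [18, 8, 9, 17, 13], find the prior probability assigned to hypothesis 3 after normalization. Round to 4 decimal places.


To normalize, divide each weight by the sum of all weights.
Sum = 65
Prior(H3) = 9/65 = 0.1385

0.1385


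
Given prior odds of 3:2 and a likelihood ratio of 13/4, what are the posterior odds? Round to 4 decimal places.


Posterior odds = prior odds * LR
Prior odds = 3/2 = 1.5
LR = 13/4 = 3.25
Posterior odds = 1.5 * 3.25 = 4.875

4.875


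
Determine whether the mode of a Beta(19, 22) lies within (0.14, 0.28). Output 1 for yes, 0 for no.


First find the mode: (a-1)/(a+b-2) = 0.4615
Is 0.4615 in (0.14, 0.28)? 0

0


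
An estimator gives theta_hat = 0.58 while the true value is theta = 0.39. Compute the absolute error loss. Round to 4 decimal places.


The absolute error loss is |theta_hat - theta|
= |0.58 - 0.39|
= 0.19

0.19


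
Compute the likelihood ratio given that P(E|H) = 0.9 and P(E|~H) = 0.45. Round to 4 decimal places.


LR = P(E|H) / P(E|~H)
= 0.9 / 0.45 = 2.0

2.0


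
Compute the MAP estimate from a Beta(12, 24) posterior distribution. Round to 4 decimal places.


MAP = mode of Beta distribution
= (alpha - 1)/(alpha + beta - 2)
= (12-1)/(12+24-2)
= 11/34 = 0.3235

0.3235


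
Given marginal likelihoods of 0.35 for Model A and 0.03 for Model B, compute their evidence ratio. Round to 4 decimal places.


Ratio = ML(A) / ML(B) = 0.35/0.03
= 11.6667

11.6667


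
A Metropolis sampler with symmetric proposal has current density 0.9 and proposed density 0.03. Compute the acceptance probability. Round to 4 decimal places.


For symmetric proposals, acceptance = min(1, pi(x*)/pi(x))
= min(1, 0.03/0.9)
= min(1, 0.0333) = 0.0333

0.0333


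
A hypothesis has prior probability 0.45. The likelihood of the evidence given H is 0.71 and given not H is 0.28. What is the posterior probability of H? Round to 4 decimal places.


Using Bayes' theorem:
P(E) = 0.45 * 0.71 + 0.55 * 0.28
P(E) = 0.4735
P(H|E) = (0.45 * 0.71) / 0.4735 = 0.6748

0.6748


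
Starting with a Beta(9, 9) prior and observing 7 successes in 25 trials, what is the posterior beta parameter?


Posterior beta = prior beta + failures
Failures = 25 - 7 = 18
beta_post = 9 + 18 = 27

27


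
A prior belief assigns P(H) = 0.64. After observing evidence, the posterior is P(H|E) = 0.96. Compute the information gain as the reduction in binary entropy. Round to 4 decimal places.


H(prior) = -0.64*log2(0.64) - 0.36*log2(0.36)
= 0.9427
H(post) = -0.96*log2(0.96) - 0.04*log2(0.04)
= 0.2423
IG = 0.9427 - 0.2423 = 0.7004

0.7004


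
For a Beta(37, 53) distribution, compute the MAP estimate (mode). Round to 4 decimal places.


MAP = mode = (a-1)/(a+b-2)
= (37-1)/(37+53-2)
= 36/88 = 0.4091

0.4091


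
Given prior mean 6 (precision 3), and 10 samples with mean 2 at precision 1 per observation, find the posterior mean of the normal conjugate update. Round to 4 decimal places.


The posterior mean is a precision-weighted average of prior and data.
Post. prec. = 3 + 10 = 13
Post. mean = (18 + 20)/13 = 38/13 = 2.9231

2.9231


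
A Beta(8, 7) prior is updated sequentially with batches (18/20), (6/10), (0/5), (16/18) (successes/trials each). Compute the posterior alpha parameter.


Sequential conjugate updating is equivalent to a single batch update.
Total successes across all batches = 40
alpha_posterior = alpha_prior + total_successes = 8 + 40
= 48

48


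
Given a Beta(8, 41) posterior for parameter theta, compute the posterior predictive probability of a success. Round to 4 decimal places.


For a Beta-Bernoulli model, the predictive probability is the mean:
P(success) = 8/(8+41) = 8/49 = 0.1633

0.1633


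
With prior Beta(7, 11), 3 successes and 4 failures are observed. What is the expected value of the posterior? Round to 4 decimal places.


Posterior = Beta(10, 15)
E[theta] = alpha/(alpha+beta)
= 10/25 = 0.4

0.4


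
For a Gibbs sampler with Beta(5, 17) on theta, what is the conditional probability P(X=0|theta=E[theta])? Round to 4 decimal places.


E[theta] = 5/(5+17) = 0.2273
P(X=0|theta) = 1 - theta = 0.7727

0.7727


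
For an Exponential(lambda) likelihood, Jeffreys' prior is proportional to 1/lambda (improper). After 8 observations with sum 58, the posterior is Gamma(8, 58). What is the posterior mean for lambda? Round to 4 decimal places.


Posterior = Gamma(n, sum_x) = Gamma(8, 58)
Posterior mean = shape/rate = 8/58
= 0.1379

0.1379


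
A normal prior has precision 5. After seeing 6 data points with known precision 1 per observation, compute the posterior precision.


In the conjugate normal model, precisions add:
tau_posterior = tau_prior + n * tau_data
= 5 + 6*1 = 11

11


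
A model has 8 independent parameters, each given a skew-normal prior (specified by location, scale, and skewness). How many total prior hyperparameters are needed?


Each skew-normal prior needs 3 hyperparameters (location, scale, and skewness).
Total = 3 * 8 = 24

24


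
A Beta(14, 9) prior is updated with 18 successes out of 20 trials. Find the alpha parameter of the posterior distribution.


In the Beta-Binomial conjugate update:
alpha_post = alpha_prior + successes
= 14 + 18
= 32

32


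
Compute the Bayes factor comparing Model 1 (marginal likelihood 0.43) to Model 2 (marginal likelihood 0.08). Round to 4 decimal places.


BF12 = marginal likelihood of M1 / marginal likelihood of M2
= 0.43/0.08
= 5.375

5.375


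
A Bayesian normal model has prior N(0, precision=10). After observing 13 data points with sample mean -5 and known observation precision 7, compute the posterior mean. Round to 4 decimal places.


Posterior mean = (prior_precision * prior_mean + n * data_precision * data_mean) / (prior_precision + n * data_precision)
Numerator = 10*0 + 13*7*-5 = -455
Denominator = 10 + 13*7 = 101
Posterior mean = -4.505

-4.505


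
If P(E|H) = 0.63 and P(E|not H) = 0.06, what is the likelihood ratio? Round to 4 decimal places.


Likelihood ratio = P(E|H) / P(E|not H)
= 0.63 / 0.06
= 10.5

10.5


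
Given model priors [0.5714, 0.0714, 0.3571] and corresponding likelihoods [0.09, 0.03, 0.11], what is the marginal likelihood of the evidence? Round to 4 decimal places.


P(E) = sum_i P(M_i) P(E|M_i)
= 0.0514 + 0.0021 + 0.0393
= 0.0928

0.0928


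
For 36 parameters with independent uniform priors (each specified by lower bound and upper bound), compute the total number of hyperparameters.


A uniform prior has 2 hyperparameters per parameter.
Total = 36 * 2 = 72

72


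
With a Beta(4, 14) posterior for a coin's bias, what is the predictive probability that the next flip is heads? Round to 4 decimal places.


The predictive probability equals the posterior mean.
P(next = heads) = alpha / (alpha + beta)
= 4 / 18 = 0.2222

0.2222


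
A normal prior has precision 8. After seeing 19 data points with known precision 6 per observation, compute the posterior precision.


In the conjugate normal model, precisions add:
tau_posterior = tau_prior + n * tau_data
= 8 + 19*6 = 122

122


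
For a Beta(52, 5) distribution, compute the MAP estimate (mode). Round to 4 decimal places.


MAP = mode = (a-1)/(a+b-2)
= (52-1)/(52+5-2)
= 51/55 = 0.9273

0.9273


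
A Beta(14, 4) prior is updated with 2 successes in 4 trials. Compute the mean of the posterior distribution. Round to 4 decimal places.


After update: Beta(16, 6)
Mean = 16 / (16 + 6) = 16 / 22
= 0.7273

0.7273


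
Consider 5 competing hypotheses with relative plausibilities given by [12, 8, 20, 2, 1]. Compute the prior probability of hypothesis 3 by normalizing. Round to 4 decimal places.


Sum of weights = 12 + 8 + 20 + 2 + 1 = 43
Normalized prior for H3 = 20 / 43
= 0.4651

0.4651


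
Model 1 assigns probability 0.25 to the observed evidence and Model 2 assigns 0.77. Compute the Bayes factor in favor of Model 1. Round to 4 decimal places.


BF = P(data|M1) / P(data|M2)
= 0.25 / 0.77 = 0.3247

0.3247


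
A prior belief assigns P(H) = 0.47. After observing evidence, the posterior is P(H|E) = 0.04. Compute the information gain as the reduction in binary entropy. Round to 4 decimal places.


H(prior) = -0.47*log2(0.47) - 0.53*log2(0.53)
= 0.9974
H(post) = -0.04*log2(0.04) - 0.96*log2(0.96)
= 0.2423
IG = 0.9974 - 0.2423 = 0.7551

0.7551


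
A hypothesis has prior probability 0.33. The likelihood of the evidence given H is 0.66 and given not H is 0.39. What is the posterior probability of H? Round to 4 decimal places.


Using Bayes' theorem:
P(E) = 0.33 * 0.66 + 0.67 * 0.39
P(E) = 0.4791
P(H|E) = (0.33 * 0.66) / 0.4791 = 0.4546

0.4546


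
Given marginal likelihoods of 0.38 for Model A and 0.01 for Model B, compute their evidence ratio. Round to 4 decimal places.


Ratio = ML(A) / ML(B) = 0.38/0.01
= 38.0

38.0


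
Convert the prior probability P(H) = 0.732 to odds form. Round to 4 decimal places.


P(not H) = 1 - 0.732 = 0.268
Odds = 0.732 / 0.268 = 2.7313

2.7313


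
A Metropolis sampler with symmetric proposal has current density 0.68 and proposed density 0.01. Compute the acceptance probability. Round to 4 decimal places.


For symmetric proposals, acceptance = min(1, pi(x*)/pi(x))
= min(1, 0.01/0.68)
= min(1, 0.0147) = 0.0147

0.0147


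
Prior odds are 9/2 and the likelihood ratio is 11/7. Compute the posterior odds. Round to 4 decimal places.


Posterior odds = prior odds * likelihood ratio
= (9/2) * (11/7)
= 99 / 14
= 7.0714

7.0714


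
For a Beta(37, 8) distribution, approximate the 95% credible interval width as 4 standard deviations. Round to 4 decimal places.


Variance of Beta(a,b) = ab / ((a+b)^2 * (a+b+1))
= 37*8 / ((45)^2 * 46)
= 0.0032
SD = sqrt(0.0032) = 0.0564
Width = 4 * SD = 0.2255

0.2255


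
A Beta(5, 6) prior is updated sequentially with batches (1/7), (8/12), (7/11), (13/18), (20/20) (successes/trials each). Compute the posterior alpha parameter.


Sequential conjugate updating is equivalent to a single batch update.
Total successes across all batches = 49
alpha_posterior = alpha_prior + total_successes = 5 + 49
= 54

54


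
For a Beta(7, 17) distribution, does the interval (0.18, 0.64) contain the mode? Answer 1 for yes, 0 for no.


Mode of Beta(a,b) = (a-1)/(a+b-2)
= (7-1)/(7+17-2) = 0.2727
Check: 0.18 <= 0.2727 <= 0.64?
Result: 1

1


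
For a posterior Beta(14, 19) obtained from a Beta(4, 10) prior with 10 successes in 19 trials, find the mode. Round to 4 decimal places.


Mode = (alpha - 1) / (alpha + beta - 2)
= 13 / 31
= 0.4194

0.4194


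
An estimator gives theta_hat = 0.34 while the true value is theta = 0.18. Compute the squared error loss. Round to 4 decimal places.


The squared error loss is (theta_hat - theta)^2
= (0.34 - 0.18)^2
= (0.16)^2 = 0.0256

0.0256


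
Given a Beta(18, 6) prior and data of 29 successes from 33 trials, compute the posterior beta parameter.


Number of failures = 33 - 29 = 4
Posterior beta = 6 + 4 = 10

10


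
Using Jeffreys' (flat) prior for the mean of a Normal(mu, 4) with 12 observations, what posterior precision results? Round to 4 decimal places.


Flat prior means prior precision is 0.
Posterior precision = n / sigma^2 = 12/4 = 3.0

3.0


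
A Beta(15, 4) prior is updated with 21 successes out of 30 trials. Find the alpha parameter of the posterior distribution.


In the Beta-Binomial conjugate update:
alpha_post = alpha_prior + successes
= 15 + 21
= 36

36


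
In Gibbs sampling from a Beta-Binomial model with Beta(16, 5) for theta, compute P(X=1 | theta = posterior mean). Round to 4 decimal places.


Posterior mean = alpha/(alpha+beta) = 16/21 = 0.7619
P(X=1|theta=mean) = theta = 0.7619

0.7619


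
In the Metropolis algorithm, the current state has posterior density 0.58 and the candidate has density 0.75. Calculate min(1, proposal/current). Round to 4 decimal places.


Ratio = 0.75/0.58 = 1.2931
Acceptance probability = min(1, 1.2931)
= 1.0

1.0


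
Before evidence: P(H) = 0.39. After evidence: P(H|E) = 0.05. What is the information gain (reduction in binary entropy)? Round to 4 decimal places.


Prior entropy = 0.9648
Posterior entropy = 0.2864
Information gain = 0.9648 - 0.2864 = 0.6784

0.6784


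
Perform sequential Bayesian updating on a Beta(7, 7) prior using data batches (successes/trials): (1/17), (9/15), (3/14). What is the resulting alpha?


Accumulate successes: 13
Posterior alpha = prior alpha + sum of successes
= 7 + 13 = 20

20


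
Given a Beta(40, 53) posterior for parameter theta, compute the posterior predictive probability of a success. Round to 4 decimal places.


For a Beta-Bernoulli model, the predictive probability is the mean:
P(success) = 40/(40+53) = 40/93 = 0.4301

0.4301


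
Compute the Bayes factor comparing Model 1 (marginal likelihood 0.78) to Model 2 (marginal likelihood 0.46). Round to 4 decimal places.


BF12 = marginal likelihood of M1 / marginal likelihood of M2
= 0.78/0.46
= 1.6957

1.6957


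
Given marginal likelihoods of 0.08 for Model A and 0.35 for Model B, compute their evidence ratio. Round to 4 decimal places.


Ratio = ML(A) / ML(B) = 0.08/0.35
= 0.2286

0.2286


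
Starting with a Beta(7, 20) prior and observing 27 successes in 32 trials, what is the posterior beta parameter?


Posterior beta = prior beta + failures
Failures = 32 - 27 = 5
beta_post = 20 + 5 = 25

25


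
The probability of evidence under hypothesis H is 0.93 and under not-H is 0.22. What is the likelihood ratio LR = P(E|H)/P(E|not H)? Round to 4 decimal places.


LR = 0.93 / 0.22
= 4.2273

4.2273


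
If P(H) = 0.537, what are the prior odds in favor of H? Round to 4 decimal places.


Prior odds = P(H) / (1 - P(H))
= 0.537 / 0.463
= 1.1598

1.1598


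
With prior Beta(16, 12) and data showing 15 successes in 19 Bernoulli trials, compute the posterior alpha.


Conjugate update: alpha_posterior = alpha_prior + k
= 16 + 15 = 31

31


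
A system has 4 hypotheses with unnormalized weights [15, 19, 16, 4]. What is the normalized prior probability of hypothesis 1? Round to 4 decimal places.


The normalized prior is the weight divided by the total.
Total weight = 54
P(H1) = 15 / 54 = 0.2778

0.2778


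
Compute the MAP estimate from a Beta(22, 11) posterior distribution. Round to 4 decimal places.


MAP = mode of Beta distribution
= (alpha - 1)/(alpha + beta - 2)
= (22-1)/(22+11-2)
= 21/31 = 0.6774

0.6774


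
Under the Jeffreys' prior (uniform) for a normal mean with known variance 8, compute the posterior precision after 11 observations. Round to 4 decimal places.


Prior precision = 0 (flat prior).
Post. prec. = 0 + n/var = 11/8 = 1.375

1.375


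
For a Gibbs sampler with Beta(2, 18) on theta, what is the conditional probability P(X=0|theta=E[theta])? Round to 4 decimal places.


E[theta] = 2/(2+18) = 0.1
P(X=0|theta) = 1 - theta = 0.9

0.9


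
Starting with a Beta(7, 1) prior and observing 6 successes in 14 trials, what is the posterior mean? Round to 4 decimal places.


Posterior parameters: alpha = 7 + 6 = 13
beta = 1 + 8 = 9
Posterior mean = alpha / (alpha + beta) = 13 / 22
= 0.5909

0.5909


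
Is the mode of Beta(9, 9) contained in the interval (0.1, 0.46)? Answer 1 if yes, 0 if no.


Mode = (a-1)/(a+b-2) = 8/16 = 0.5
Interval: (0.1, 0.46)
Contains mode? 0

0


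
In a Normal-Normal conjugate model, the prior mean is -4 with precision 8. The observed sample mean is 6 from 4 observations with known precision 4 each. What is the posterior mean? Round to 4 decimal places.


Posterior precision = tau0 + n*tau = 8 + 4*4 = 24
Posterior mean = (tau0*mu0 + n*tau*xbar) / posterior_precision
= (8*-4 + 4*4*6) / 24
= 64 / 24 = 2.6667

2.6667


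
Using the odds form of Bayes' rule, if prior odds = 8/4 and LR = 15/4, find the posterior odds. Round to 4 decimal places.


Bayes' rule in odds form: posterior odds = prior odds * LR
= (8 * 15) / (4 * 4)
= 120/16 = 7.5

7.5


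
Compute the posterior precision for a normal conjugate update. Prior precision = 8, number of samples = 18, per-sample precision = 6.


tau_post = tau_0 + n * tau
= 8 + 18 * 6 = 116

116


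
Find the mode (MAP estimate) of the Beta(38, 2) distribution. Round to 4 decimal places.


For Beta(a,b) with a,b > 1:
Mode = (a-1)/(a+b-2) = (38-1)/(40-2)
= 37/38 = 0.9737

0.9737


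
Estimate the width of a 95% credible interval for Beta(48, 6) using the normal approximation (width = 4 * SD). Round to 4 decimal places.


For Beta(a,b): Var = ab/((a+b)^2(a+b+1))
Var = 0.0018, SD = 0.0424
Approximate 95% CI width = 4 * 0.0424 = 0.1695

0.1695


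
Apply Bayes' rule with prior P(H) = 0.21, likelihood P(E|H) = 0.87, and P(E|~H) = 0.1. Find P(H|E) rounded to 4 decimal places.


Step 1: Compute marginal P(E) = P(E|H)P(H) + P(E|~H)P(~H)
= 0.87*0.21 + 0.1*0.79 = 0.2617
Step 2: P(H|E) = P(E|H)P(H)/P(E) = 0.1827/0.2617
= 0.6981

0.6981


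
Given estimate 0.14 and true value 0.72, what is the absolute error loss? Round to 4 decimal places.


Absolute error = |estimate - true|
= |-0.58| = 0.58

0.58


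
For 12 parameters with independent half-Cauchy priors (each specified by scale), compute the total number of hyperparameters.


A half-Cauchy prior has 1 hyperparameter per parameter.
Total = 12 * 1 = 12

12


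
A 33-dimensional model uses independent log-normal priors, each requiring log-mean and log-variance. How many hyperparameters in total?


Per parameter: 2 (log-mean and log-variance).
Total = 33 * 2 = 66

66


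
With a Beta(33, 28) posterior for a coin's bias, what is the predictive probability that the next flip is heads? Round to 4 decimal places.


The predictive probability equals the posterior mean.
P(next = heads) = alpha / (alpha + beta)
= 33 / 61 = 0.541

0.541


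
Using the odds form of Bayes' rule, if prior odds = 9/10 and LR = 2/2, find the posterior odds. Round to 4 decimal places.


Bayes' rule in odds form: posterior odds = prior odds * LR
= (9 * 2) / (10 * 2)
= 18/20 = 0.9

0.9


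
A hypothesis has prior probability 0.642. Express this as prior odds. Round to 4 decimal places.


Odds = P(H) / P(not H) = 0.642 / 0.358
= 1.7933

1.7933


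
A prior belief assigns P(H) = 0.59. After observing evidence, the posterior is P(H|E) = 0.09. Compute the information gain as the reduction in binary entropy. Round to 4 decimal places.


H(prior) = -0.59*log2(0.59) - 0.41*log2(0.41)
= 0.9765
H(post) = -0.09*log2(0.09) - 0.91*log2(0.91)
= 0.4365
IG = 0.9765 - 0.4365 = 0.54

0.54


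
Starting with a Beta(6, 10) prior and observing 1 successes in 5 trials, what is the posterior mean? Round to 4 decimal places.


Posterior parameters: alpha = 6 + 1 = 7
beta = 10 + 4 = 14
Posterior mean = alpha / (alpha + beta) = 7 / 21
= 0.3333

0.3333


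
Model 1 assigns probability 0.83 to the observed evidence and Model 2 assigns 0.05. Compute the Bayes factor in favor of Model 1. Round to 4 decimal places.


BF = P(data|M1) / P(data|M2)
= 0.83 / 0.05 = 16.6

16.6


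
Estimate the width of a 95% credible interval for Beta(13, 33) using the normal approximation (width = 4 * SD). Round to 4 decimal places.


For Beta(a,b): Var = ab/((a+b)^2(a+b+1))
Var = 0.0043, SD = 0.0657
Approximate 95% CI width = 4 * 0.0657 = 0.2627

0.2627


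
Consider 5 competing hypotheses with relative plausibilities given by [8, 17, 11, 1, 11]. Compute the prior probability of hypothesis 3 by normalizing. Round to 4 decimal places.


Sum of weights = 8 + 17 + 11 + 1 + 11 = 48
Normalized prior for H3 = 11 / 48
= 0.2292

0.2292


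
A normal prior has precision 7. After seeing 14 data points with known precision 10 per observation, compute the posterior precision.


In the conjugate normal model, precisions add:
tau_posterior = tau_prior + n * tau_data
= 7 + 14*10 = 147

147


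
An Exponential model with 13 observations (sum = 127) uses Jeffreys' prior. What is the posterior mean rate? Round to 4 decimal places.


Posterior Gamma(13, 127)
E[lambda] = 13/127 = 0.1024

0.1024


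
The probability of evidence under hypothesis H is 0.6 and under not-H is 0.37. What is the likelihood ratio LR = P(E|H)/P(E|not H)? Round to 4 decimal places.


LR = 0.6 / 0.37
= 1.6216

1.6216


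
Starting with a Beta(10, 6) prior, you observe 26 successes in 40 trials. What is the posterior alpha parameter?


For a Beta-Binomial conjugate model:
Posterior alpha = prior alpha + number of successes
= 10 + 26 = 36

36


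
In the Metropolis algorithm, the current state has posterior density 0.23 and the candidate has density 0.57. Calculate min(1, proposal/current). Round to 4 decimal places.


Ratio = 0.57/0.23 = 2.4783
Acceptance probability = min(1, 2.4783)
= 1.0

1.0


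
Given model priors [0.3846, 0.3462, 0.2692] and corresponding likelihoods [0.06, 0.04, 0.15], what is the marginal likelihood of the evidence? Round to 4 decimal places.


P(E) = sum_i P(M_i) P(E|M_i)
= 0.0231 + 0.0138 + 0.0404
= 0.0773

0.0773


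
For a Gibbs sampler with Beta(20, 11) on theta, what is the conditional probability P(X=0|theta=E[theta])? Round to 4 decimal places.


E[theta] = 20/(20+11) = 0.6452
P(X=0|theta) = 1 - theta = 0.3548

0.3548


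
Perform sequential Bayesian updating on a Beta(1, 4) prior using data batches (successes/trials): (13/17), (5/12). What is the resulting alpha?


Accumulate successes: 18
Posterior alpha = prior alpha + sum of successes
= 1 + 18 = 19

19


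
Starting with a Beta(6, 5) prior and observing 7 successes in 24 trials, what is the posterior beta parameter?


Posterior beta = prior beta + failures
Failures = 24 - 7 = 17
beta_post = 5 + 17 = 22

22


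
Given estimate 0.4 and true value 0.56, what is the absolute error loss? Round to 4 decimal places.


Absolute error = |estimate - true|
= |-0.16| = 0.16

0.16


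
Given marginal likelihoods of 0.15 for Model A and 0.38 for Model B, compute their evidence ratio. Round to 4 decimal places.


Ratio = ML(A) / ML(B) = 0.15/0.38
= 0.3947

0.3947


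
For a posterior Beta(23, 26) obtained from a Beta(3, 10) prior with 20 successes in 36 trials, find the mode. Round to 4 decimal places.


Mode = (alpha - 1) / (alpha + beta - 2)
= 22 / 47
= 0.4681

0.4681


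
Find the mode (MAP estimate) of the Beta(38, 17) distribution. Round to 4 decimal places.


For Beta(a,b) with a,b > 1:
Mode = (a-1)/(a+b-2) = (38-1)/(55-2)
= 37/53 = 0.6981

0.6981


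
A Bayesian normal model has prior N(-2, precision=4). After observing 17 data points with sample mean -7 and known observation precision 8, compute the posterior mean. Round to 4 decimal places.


Posterior mean = (prior_precision * prior_mean + n * data_precision * data_mean) / (prior_precision + n * data_precision)
Numerator = 4*-2 + 17*8*-7 = -960
Denominator = 4 + 17*8 = 140
Posterior mean = -6.8571

-6.8571


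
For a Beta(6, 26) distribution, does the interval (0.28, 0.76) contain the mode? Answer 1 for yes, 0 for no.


Mode of Beta(a,b) = (a-1)/(a+b-2)
= (6-1)/(6+26-2) = 0.1667
Check: 0.28 <= 0.1667 <= 0.76?
Result: 0

0


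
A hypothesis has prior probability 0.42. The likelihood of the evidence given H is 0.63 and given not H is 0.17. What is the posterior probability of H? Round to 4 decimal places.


Using Bayes' theorem:
P(E) = 0.42 * 0.63 + 0.58 * 0.17
P(E) = 0.3632
P(H|E) = (0.42 * 0.63) / 0.3632 = 0.7285

0.7285


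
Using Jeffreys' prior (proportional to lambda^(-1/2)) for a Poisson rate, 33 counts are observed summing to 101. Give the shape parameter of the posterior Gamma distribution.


Conjugate update: Gamma(prior_shape + S, prior_rate + n).
Prior shape = 0.5, prior rate = 0.
Posterior shape = 0.5 + S = 0.5 + 101 = 101.5

101.5


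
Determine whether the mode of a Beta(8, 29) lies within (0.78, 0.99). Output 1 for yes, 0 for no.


First find the mode: (a-1)/(a+b-2) = 0.2
Is 0.2 in (0.78, 0.99)? 0

0


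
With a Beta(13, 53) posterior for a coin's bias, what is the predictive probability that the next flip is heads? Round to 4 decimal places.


The predictive probability equals the posterior mean.
P(next = heads) = alpha / (alpha + beta)
= 13 / 66 = 0.197

0.197


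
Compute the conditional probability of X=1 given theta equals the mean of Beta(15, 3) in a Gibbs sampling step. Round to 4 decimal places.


Mean of Beta(15, 3) = 0.8333
P(X=1 | theta=0.8333) = 0.8333

0.8333


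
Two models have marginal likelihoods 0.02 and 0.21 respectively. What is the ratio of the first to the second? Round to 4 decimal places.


Evidence ratio = 0.02 / 0.21
= 0.0952

0.0952


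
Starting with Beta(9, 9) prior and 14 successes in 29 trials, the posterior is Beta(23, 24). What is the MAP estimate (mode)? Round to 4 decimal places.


The mode of Beta(a, b) when a > 1 and b > 1 is (a-1)/(a+b-2)
= (23 - 1) / (23 + 24 - 2)
= 22 / 45
= 0.4889

0.4889


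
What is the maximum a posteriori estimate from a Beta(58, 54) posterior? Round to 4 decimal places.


The MAP estimate equals the mode of the distribution.
Mode of Beta(a,b) = (a-1)/(a+b-2)
= 57/110
= 0.5182

0.5182


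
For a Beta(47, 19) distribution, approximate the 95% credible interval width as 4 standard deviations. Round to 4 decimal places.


Variance of Beta(a,b) = ab / ((a+b)^2 * (a+b+1))
= 47*19 / ((66)^2 * 67)
= 0.0031
SD = sqrt(0.0031) = 0.0553
Width = 4 * SD = 0.2213

0.2213


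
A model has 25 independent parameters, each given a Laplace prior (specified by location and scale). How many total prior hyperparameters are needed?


Each Laplace prior needs 2 hyperparameters (location and scale).
Total = 2 * 25 = 50

50


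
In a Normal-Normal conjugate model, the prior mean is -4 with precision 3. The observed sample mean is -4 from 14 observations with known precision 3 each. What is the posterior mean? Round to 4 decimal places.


Posterior precision = tau0 + n*tau = 3 + 14*3 = 45
Posterior mean = (tau0*mu0 + n*tau*xbar) / posterior_precision
= (3*-4 + 14*3*-4) / 45
= -180 / 45 = -4.0

-4.0


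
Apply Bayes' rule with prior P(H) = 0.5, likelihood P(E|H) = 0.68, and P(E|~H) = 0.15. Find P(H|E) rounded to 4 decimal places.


Step 1: Compute marginal P(E) = P(E|H)P(H) + P(E|~H)P(~H)
= 0.68*0.5 + 0.15*0.5 = 0.415
Step 2: P(H|E) = P(E|H)P(H)/P(E) = 0.34/0.415
= 0.8193

0.8193


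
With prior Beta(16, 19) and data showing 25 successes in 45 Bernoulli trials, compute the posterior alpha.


Conjugate update: alpha_posterior = alpha_prior + k
= 16 + 25 = 41

41


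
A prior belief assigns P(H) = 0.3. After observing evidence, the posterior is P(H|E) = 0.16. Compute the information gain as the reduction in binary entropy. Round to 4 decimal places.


H(prior) = -0.3*log2(0.3) - 0.7*log2(0.7)
= 0.8813
H(post) = -0.16*log2(0.16) - 0.84*log2(0.84)
= 0.6343
IG = 0.8813 - 0.6343 = 0.247

0.247


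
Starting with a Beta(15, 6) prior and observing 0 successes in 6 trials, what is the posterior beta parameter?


Posterior beta = prior beta + failures
Failures = 6 - 0 = 6
beta_post = 6 + 6 = 12

12


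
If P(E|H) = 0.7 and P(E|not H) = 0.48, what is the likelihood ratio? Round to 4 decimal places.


Likelihood ratio = P(E|H) / P(E|not H)
= 0.7 / 0.48
= 1.4583

1.4583


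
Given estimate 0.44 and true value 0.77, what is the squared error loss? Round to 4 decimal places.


Squared error = (estimate - true)^2
Difference = -0.33
Loss = -0.33^2 = 0.1089

0.1089


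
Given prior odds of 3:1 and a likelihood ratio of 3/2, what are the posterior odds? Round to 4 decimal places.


Posterior odds = prior odds * LR
Prior odds = 3/1 = 3.0
LR = 3/2 = 1.5
Posterior odds = 3.0 * 1.5 = 4.5

4.5


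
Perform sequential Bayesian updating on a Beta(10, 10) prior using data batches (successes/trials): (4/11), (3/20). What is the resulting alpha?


Accumulate successes: 7
Posterior alpha = prior alpha + sum of successes
= 10 + 7 = 17

17


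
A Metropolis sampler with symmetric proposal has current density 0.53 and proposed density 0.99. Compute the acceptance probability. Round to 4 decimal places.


For symmetric proposals, acceptance = min(1, pi(x*)/pi(x))
= min(1, 0.99/0.53)
= min(1, 1.8679) = 1.0

1.0


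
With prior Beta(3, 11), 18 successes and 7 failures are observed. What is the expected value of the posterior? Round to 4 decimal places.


Posterior = Beta(21, 18)
E[theta] = alpha/(alpha+beta)
= 21/39 = 0.5385

0.5385


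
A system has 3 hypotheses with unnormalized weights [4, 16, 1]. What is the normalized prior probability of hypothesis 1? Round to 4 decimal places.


The normalized prior is the weight divided by the total.
Total weight = 21
P(H1) = 4 / 21 = 0.1905

0.1905


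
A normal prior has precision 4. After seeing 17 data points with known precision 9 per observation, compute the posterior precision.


In the conjugate normal model, precisions add:
tau_posterior = tau_prior + n * tau_data
= 4 + 17*9 = 157

157


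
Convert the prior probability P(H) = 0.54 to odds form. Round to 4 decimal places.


P(not H) = 1 - 0.54 = 0.46
Odds = 0.54 / 0.46 = 1.1739

1.1739


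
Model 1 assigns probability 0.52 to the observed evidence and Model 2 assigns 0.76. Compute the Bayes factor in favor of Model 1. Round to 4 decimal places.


BF = P(data|M1) / P(data|M2)
= 0.52 / 0.76 = 0.6842

0.6842


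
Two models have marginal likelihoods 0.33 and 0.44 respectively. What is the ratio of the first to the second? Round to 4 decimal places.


Evidence ratio = 0.33 / 0.44
= 0.75

0.75


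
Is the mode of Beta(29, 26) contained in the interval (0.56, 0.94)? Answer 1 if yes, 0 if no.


Mode = (a-1)/(a+b-2) = 28/53 = 0.5283
Interval: (0.56, 0.94)
Contains mode? 0

0


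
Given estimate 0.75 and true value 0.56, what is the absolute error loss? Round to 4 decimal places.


Absolute error = |estimate - true|
= |0.19| = 0.19

0.19


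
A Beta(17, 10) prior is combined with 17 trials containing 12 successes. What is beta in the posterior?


In conjugate updating:
beta_posterior = beta_prior + (n - k)
= 10 + (17 - 12)
= 10 + 5 = 15

15


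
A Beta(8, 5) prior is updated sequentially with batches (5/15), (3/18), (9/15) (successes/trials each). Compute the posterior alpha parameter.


Sequential conjugate updating is equivalent to a single batch update.
Total successes across all batches = 17
alpha_posterior = alpha_prior + total_successes = 8 + 17
= 25

25


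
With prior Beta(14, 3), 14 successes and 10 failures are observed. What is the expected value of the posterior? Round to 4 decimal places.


Posterior = Beta(28, 13)
E[theta] = alpha/(alpha+beta)
= 28/41 = 0.6829

0.6829


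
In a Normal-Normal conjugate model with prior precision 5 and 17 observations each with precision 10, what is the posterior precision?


Posterior precision = prior precision + n * observation precision
= 5 + 17 * 10
= 5 + 170 = 175

175


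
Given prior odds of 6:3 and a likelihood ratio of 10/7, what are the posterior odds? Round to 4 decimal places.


Posterior odds = prior odds * LR
Prior odds = 6/3 = 2.0
LR = 10/7 = 1.4286
Posterior odds = 2.0 * 1.4286 = 2.8571

2.8571


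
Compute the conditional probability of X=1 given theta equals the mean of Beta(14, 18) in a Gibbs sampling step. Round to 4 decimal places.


Mean of Beta(14, 18) = 0.4375
P(X=1 | theta=0.4375) = 0.4375

0.4375


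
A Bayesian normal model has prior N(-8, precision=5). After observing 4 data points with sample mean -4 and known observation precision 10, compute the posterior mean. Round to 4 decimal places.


Posterior mean = (prior_precision * prior_mean + n * data_precision * data_mean) / (prior_precision + n * data_precision)
Numerator = 5*-8 + 4*10*-4 = -200
Denominator = 5 + 4*10 = 45
Posterior mean = -4.4444

-4.4444


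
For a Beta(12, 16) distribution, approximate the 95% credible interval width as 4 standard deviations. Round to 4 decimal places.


Variance of Beta(a,b) = ab / ((a+b)^2 * (a+b+1))
= 12*16 / ((28)^2 * 29)
= 0.0084
SD = sqrt(0.0084) = 0.0919
Width = 4 * SD = 0.3676

0.3676


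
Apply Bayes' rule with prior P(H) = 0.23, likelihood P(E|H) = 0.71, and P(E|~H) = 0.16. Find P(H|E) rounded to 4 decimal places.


Step 1: Compute marginal P(E) = P(E|H)P(H) + P(E|~H)P(~H)
= 0.71*0.23 + 0.16*0.77 = 0.2865
Step 2: P(H|E) = P(E|H)P(H)/P(E) = 0.1633/0.2865
= 0.57

0.57


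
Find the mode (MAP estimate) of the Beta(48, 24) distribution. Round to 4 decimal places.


For Beta(a,b) with a,b > 1:
Mode = (a-1)/(a+b-2) = (48-1)/(72-2)
= 47/70 = 0.6714

0.6714


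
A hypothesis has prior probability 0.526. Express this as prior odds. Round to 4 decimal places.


Odds = P(H) / P(not H) = 0.526 / 0.474
= 1.1097

1.1097


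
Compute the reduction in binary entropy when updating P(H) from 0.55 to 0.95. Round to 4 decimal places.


H_before = -p*log2(p) - (1-p)*log2(1-p) for p=0.55: 0.9928
H_after for p=0.95: 0.2864
Reduction = 0.9928 - 0.2864 = 0.7064

0.7064
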